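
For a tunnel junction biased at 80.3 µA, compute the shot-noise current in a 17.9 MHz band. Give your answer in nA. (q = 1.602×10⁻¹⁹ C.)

21.5 nA

I_n = √(2qI·B)
2qI·B = 2 × 1.602×10⁻¹⁹ × 8.03×10⁻⁵ × 1.79×10⁷ = 4.61×10⁻¹⁶ A²
I_n = √(4.61×10⁻¹⁶) = 2.15×10⁻⁸ A = 21.5 nA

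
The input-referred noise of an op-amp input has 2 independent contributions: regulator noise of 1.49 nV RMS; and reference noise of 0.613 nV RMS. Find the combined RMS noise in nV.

1.61 nV

Uncorrelated sources add in power (mean-square): V_tot = √(ΣV_i²)
V_tot = √[(1.49×10⁻⁹)² + (6.13×10⁻¹⁰)²] = 1.61×10⁻⁹ V = 1.61 nV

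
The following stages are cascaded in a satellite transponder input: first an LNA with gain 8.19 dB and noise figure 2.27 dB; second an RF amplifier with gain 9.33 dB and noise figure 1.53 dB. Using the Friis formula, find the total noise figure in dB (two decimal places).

2.43 dB

Convert to linear (a loss of L dB is a gain of −L dB): F_i = 10^(NF_i/10), G_i = 10^(G_i,dB/10)
  Stage 1: F_1 = 10^(2.27/10) = 1.687, G_1 = 10^(8.19/10) = 6.592
  Stage 2: F_2 = 10^(1.53/10) = 1.422, G_2 = 10^(9.33/10) = 8.570
Friis cascade:
  F = 1.687 + (1.422 − 1)/6.592 = 1.751
NF = 10 log₁₀(1.751) = 2.43 dB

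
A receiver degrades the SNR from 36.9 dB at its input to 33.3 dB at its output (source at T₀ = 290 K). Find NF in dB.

3.6 dB

NF (dB) = SNR_in(dB) − SNR_out(dB) when the source is at T₀
NF = 36.9 − 33.3 = 3.6 dB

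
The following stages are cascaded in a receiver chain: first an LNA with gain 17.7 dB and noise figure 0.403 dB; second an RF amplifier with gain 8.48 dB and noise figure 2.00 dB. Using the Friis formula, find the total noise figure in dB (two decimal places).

0.44 dB

Convert to linear (a loss of L dB is a gain of −L dB): F_i = 10^(NF_i/10), G_i = 10^(G_i,dB/10)
  Stage 1: F_1 = 10^(0.403/10) = 1.097, G_1 = 10^(17.7/10) = 58.88
  Stage 2: F_2 = 10^(2.00/10) = 1.585, G_2 = 10^(8.48/10) = 7.047
Friis cascade:
  F = 1.097 + (1.585 − 1)/58.88 = 1.107
NF = 10 log₁₀(1.107) = 0.44 dB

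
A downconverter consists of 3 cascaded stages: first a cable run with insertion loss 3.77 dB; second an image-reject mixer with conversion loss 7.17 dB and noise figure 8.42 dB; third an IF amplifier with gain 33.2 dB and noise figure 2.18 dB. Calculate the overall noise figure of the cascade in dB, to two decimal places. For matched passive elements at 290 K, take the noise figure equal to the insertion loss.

Convert to linear (a loss of L dB is a gain of −L dB): F_i = 10^(NF_i/10), G_i = 10^(G_i,dB/10)
  Stage 1: F_1 = 10^(3.77/10) = 2.382, G_1 = 10^(−3.77/10) = 0.4198
  Stage 2: F_2 = 10^(8.42/10) = 6.950, G_2 = 10^(−7.17/10) = 0.1919
  Stage 3: F_3 = 10^(2.18/10) = 1.652, G_3 = 10^(33.2/10) = 2089
Friis cascade:
  F = 2.382 + (6.950 − 1)/0.4198 + (1.652 − 1)/0.08054 = 24.65
NF = 10 log₁₀(24.65) = 13.92 dB

13.92 dB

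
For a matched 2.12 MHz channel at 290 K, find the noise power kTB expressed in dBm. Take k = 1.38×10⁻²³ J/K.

P_n = kTB = 1.38×10⁻²³ × 290 × 2.12×10⁶ = 8.48×10⁻¹⁵ W
In dBm: 10 log₁₀(8.48×10⁻¹⁵ / 10⁻³) = −110.7 dBm

−110.7 dBm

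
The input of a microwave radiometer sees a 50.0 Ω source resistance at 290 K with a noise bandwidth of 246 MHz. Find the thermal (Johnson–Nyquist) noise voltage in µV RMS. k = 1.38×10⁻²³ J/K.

V_n = √(4kTRB)
4kTRB = 4 × 1.38×10⁻²³ × 290 × 5.00×10¹ × 2.46×10⁸ = 1.97×10⁻¹⁰ V²
V_n = √(1.97×10⁻¹⁰) = 1.40×10⁻⁵ V = 14.0 µV

14.0 µV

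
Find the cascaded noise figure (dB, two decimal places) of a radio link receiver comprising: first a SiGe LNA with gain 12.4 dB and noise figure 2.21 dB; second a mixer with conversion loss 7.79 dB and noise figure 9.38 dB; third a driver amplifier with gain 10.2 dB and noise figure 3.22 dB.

3.95 dB

Convert to linear (a loss of L dB is a gain of −L dB): F_i = 10^(NF_i/10), G_i = 10^(G_i,dB/10)
  Stage 1: F_1 = 10^(2.21/10) = 1.663, G_1 = 10^(12.4/10) = 17.38
  Stage 2: F_2 = 10^(9.38/10) = 8.670, G_2 = 10^(−7.79/10) = 0.1663
  Stage 3: F_3 = 10^(3.22/10) = 2.099, G_3 = 10^(10.2/10) = 10.47
Friis cascade:
  F = 1.663 + (8.670 − 1)/17.38 + (2.099 − 1)/2.891 = 2.485
NF = 10 log₁₀(2.485) = 3.95 dB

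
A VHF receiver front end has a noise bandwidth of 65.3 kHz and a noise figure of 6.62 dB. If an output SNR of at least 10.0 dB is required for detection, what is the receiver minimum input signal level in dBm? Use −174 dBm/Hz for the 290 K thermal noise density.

−109.2 dBm

Sensitivity = −174 + 10 log₁₀(B) + NF + SNR_min
= −174 + 48.15 + 6.62 + 10.0
= −109.23 dBm → −109.2 dBm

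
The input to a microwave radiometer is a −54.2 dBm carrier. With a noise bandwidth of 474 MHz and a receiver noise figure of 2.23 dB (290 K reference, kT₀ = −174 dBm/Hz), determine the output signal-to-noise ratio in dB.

30.8 dB

Noise floor: N = −174 + 10 log₁₀(B) + NF
10 log₁₀(4.74×10⁸) = 86.76 dB
N = −174 + 86.76 + 2.23 = −85.01 dBm
SNR = P_sig − N = −54.2 − (−85.01) = 30.81 dB → 30.8 dB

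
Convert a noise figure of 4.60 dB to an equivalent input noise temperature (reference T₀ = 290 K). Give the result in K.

F = 10^(4.60/10) = 2.88403
T_e = (F − 1)·T₀ = (2.88403 − 1) × 290 = 546 K

546 K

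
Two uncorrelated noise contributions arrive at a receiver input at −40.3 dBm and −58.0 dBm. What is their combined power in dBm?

Convert to linear, add, convert back:
P₁ = 9.33×10⁻⁸ W, P₂ = 1.58×10⁻⁹ W
P_tot = 9.49×10⁻⁸ W → 10 log₁₀(P_tot / 10⁻³) = −40.2 dBm

−40.2 dBm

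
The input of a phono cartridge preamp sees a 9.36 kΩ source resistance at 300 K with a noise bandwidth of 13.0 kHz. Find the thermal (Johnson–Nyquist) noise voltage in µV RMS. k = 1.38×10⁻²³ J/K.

V_n = √(4kTRB)
4kTRB = 4 × 1.38×10⁻²³ × 300 × 9.36×10³ × 1.30×10⁴ = 2.02×10⁻¹² V²
V_n = √(2.02×10⁻¹²) = 1.42×10⁻⁶ V = 1.42 µV

1.42 µV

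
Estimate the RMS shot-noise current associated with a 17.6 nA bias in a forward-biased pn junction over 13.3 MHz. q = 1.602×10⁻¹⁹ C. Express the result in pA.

274 pA

I_n = √(2qI·B)
2qI·B = 2 × 1.602×10⁻¹⁹ × 1.76×10⁻⁸ × 1.33×10⁷ = 7.50×10⁻²⁰ A²
I_n = √(7.50×10⁻²⁰) = 2.74×10⁻¹⁰ A = 274 pA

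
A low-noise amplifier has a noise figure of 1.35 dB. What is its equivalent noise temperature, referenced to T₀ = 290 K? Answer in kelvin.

106 K

F = 10^(1.35/10) = 1.36458
T_e = (F − 1)·T₀ = (1.36458 − 1) × 290 = 106 K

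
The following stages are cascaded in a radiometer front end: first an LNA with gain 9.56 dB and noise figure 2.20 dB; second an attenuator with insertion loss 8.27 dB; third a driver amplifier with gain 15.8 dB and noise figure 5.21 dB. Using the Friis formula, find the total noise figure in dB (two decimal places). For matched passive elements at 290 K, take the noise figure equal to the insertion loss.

Convert to linear (a loss of L dB is a gain of −L dB): F_i = 10^(NF_i/10), G_i = 10^(G_i,dB/10)
  Stage 1: F_1 = 10^(2.20/10) = 1.660, G_1 = 10^(9.56/10) = 9.036
  Stage 2: F_2 = 10^(8.27/10) = 6.714, G_2 = 10^(−8.27/10) = 0.1489
  Stage 3: F_3 = 10^(5.21/10) = 3.319, G_3 = 10^(15.8/10) = 38.02
Friis cascade:
  F = 1.660 + (6.714 − 1)/9.036 + (3.319 − 1)/1.346 = 4.015
NF = 10 log₁₀(4.015) = 6.04 dB

6.04 dB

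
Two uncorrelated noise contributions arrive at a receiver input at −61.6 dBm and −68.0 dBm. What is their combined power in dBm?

−60.7 dBm

Convert to linear, add, convert back:
P₁ = 6.92×10⁻¹⁰ W, P₂ = 1.58×10⁻¹⁰ W
P_tot = 8.50×10⁻¹⁰ W → 10 log₁₀(P_tot / 10⁻³) = −60.7 dBm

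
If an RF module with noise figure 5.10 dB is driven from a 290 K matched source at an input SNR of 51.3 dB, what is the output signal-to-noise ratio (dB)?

By definition F = SNR_in/SNR_out, so in dB: SNR_out = SNR_in − NF
SNR_out = 51.3 − 5.10 = 46.20 dB

46.20 dB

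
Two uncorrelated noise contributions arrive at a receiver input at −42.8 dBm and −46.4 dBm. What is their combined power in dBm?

−41.2 dBm

Convert to linear, add, convert back:
P₁ = 5.25×10⁻⁸ W, P₂ = 2.29×10⁻⁸ W
P_tot = 7.54×10⁻⁸ W → 10 log₁₀(P_tot / 10⁻³) = −41.2 dBm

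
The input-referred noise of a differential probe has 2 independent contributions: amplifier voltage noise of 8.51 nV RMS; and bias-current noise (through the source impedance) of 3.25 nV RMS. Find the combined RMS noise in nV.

9.11 nV

Uncorrelated sources add in power (mean-square): V_tot = √(ΣV_i²)
V_tot = √[(8.51×10⁻⁹)² + (3.25×10⁻⁹)²] = 9.11×10⁻⁹ V = 9.11 nV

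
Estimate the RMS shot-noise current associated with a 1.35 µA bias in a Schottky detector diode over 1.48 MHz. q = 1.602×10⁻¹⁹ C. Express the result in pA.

I_n = √(2qI·B)
2qI·B = 2 × 1.602×10⁻¹⁹ × 1.35×10⁻⁶ × 1.48×10⁶ = 6.40×10⁻¹⁹ A²
I_n = √(6.40×10⁻¹⁹) = 8.00×10⁻¹⁰ A = 800 pA

800 pA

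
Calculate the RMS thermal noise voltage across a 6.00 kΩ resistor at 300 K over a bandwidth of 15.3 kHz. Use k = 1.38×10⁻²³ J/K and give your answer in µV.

V_n = √(4kTRB)
4kTRB = 4 × 1.38×10⁻²³ × 300 × 6.00×10³ × 1.53×10⁴ = 1.52×10⁻¹² V²
V_n = √(1.52×10⁻¹²) = 1.23×10⁻⁶ V = 1.23 µV

1.23 µV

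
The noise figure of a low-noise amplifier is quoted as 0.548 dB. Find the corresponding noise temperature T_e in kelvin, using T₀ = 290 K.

F = 10^(0.548/10) = 1.13449
T_e = (F − 1)·T₀ = (1.13449 − 1) × 290 = 39.0 K

39.0 K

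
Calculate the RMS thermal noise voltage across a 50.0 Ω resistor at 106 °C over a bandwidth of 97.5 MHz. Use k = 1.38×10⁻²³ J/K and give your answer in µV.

10.1 µV

T = 106 °C + 273.15 = 379.15 K
V_n = √(4kTRB)
4kTRB = 4 × 1.38×10⁻²³ × 379.15 × 5.00×10¹ × 9.75×10⁷ = 1.02×10⁻¹⁰ V²
V_n = √(1.02×10⁻¹⁰) = 1.01×10⁻⁵ V = 10.1 µV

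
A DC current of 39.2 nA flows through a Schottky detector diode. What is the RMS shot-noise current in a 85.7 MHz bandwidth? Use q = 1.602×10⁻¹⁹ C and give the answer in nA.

I_n = √(2qI·B)
2qI·B = 2 × 1.602×10⁻¹⁹ × 3.92×10⁻⁸ × 8.57×10⁷ = 1.08×10⁻¹⁸ A²
I_n = √(1.08×10⁻¹⁸) = 1.04×10⁻⁹ A = 1.04 nA

1.04 nA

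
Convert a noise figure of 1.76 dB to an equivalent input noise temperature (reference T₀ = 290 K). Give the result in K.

F = 10^(1.76/10) = 1.49968
T_e = (F − 1)·T₀ = (1.49968 − 1) × 290 = 145 K

145 K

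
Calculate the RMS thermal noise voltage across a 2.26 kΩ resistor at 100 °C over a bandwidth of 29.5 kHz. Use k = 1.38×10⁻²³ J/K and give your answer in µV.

T = 100 °C + 273.15 = 373.15 K
V_n = √(4kTRB)
4kTRB = 4 × 1.38×10⁻²³ × 373.15 × 2.26×10³ × 2.95×10⁴ = 1.37×10⁻¹² V²
V_n = √(1.37×10⁻¹²) = 1.17×10⁻⁶ V = 1.17 µV

1.17 µV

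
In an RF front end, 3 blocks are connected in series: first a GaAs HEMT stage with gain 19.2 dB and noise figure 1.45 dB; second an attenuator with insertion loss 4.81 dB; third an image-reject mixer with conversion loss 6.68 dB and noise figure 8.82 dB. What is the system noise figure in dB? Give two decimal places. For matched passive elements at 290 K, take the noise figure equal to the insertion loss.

Convert to linear (a loss of L dB is a gain of −L dB): F_i = 10^(NF_i/10), G_i = 10^(G_i,dB/10)
  Stage 1: F_1 = 10^(1.45/10) = 1.396, G_1 = 10^(19.2/10) = 83.18
  Stage 2: F_2 = 10^(4.81/10) = 3.027, G_2 = 10^(−4.81/10) = 0.3304
  Stage 3: F_3 = 10^(8.82/10) = 7.621, G_3 = 10^(−6.68/10) = 0.2148
Friis cascade:
  F = 1.396 + (3.027 − 1)/83.18 + (7.621 − 1)/27.48 = 1.662
NF = 10 log₁₀(1.662) = 2.21 dB

2.21 dB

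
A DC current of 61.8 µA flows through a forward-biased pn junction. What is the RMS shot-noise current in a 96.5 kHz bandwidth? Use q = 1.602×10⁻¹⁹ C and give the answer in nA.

I_n = √(2qI·B)
2qI·B = 2 × 1.602×10⁻¹⁹ × 6.18×10⁻⁵ × 9.65×10⁴ = 1.91×10⁻¹⁸ A²
I_n = √(1.91×10⁻¹⁸) = 1.38×10⁻⁹ A = 1.38 nA

1.38 nA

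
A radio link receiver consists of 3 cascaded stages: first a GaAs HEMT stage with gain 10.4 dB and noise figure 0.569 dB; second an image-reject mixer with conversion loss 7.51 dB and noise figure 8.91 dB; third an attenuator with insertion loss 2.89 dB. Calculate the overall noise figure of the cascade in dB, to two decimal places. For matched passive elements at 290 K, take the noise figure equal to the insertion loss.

3.51 dB

Convert to linear (a loss of L dB is a gain of −L dB): F_i = 10^(NF_i/10), G_i = 10^(G_i,dB/10)
  Stage 1: F_1 = 10^(0.569/10) = 1.140, G_1 = 10^(10.4/10) = 10.96
  Stage 2: F_2 = 10^(8.91/10) = 7.780, G_2 = 10^(−7.51/10) = 0.1774
  Stage 3: F_3 = 10^(2.89/10) = 1.945, G_3 = 10^(−2.89/10) = 0.5140
Friis cascade:
  F = 1.140 + (7.780 − 1)/10.96 + (1.945 − 1)/1.945 = 2.244
NF = 10 log₁₀(2.244) = 3.51 dB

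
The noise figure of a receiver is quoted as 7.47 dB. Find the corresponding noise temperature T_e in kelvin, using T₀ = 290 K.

F = 10^(7.47/10) = 5.5847
T_e = (F − 1)·T₀ = (5.5847 − 1) × 290 = 1330 K

1330 K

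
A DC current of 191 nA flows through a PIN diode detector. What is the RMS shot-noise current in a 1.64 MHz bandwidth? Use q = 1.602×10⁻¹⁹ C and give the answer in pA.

317 pA

I_n = √(2qI·B)
2qI·B = 2 × 1.602×10⁻¹⁹ × 1.91×10⁻⁷ × 1.64×10⁶ = 1.00×10⁻¹⁹ A²
I_n = √(1.00×10⁻¹⁹) = 3.17×10⁻¹⁰ A = 317 pA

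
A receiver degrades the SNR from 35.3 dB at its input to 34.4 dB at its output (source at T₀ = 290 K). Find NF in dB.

NF (dB) = SNR_in(dB) − SNR_out(dB) when the source is at T₀
NF = 35.3 − 34.4 = 0.9 dB

0.9 dB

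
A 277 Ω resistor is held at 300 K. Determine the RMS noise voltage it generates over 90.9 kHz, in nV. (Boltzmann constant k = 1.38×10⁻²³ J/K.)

V_n = √(4kTRB)
4kTRB = 4 × 1.38×10⁻²³ × 300 × 2.77×10² × 9.09×10⁴ = 4.17×10⁻¹³ V²
V_n = √(4.17×10⁻¹³) = 6.46×10⁻⁷ V = 646 nV

646 nV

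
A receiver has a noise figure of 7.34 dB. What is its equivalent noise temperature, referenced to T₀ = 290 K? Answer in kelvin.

1282 K

F = 10^(7.34/10) = 5.42001
T_e = (F − 1)·T₀ = (5.42001 − 1) × 290 = 1282 K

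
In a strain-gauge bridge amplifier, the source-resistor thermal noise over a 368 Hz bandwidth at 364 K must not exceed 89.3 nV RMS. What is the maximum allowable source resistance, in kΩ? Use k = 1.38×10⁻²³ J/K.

Johnson–Nyquist: V_n = √(4kTRB) ⇒ R = V_n² / (4kTB)
4kTB = 4 × 1.38×10⁻²³ × 364 × 3.68×10² = 7.39×10⁻¹⁸
R = (8.93×10⁻⁸)² / 7.39×10⁻¹⁸ = 1.08×10³ Ω = 1.08 kΩ

1.08 kΩ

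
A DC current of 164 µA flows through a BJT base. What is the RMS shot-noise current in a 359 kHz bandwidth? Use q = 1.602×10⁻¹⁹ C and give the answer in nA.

4.34 nA

I_n = √(2qI·B)
2qI·B = 2 × 1.602×10⁻¹⁹ × 1.64×10⁻⁴ × 3.59×10⁵ = 1.89×10⁻¹⁷ A²
I_n = √(1.89×10⁻¹⁷) = 4.34×10⁻⁹ A = 4.34 nA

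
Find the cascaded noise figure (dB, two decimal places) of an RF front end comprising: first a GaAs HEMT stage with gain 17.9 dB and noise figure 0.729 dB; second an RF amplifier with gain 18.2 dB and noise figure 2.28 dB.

0.77 dB

Convert to linear (a loss of L dB is a gain of −L dB): F_i = 10^(NF_i/10), G_i = 10^(G_i,dB/10)
  Stage 1: F_1 = 10^(0.729/10) = 1.183, G_1 = 10^(17.9/10) = 61.66
  Stage 2: F_2 = 10^(2.28/10) = 1.690, G_2 = 10^(18.2/10) = 66.07
Friis cascade:
  F = 1.183 + (1.690 − 1)/61.66 = 1.194
NF = 10 log₁₀(1.194) = 0.77 dB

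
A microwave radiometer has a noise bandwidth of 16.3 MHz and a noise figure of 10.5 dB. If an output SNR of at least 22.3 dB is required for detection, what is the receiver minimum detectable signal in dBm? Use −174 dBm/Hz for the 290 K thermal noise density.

−69.1 dBm

Sensitivity = −174 + 10 log₁₀(B) + NF + SNR_min
= −174 + 72.12 + 10.5 + 22.3
= −69.08 dBm → −69.1 dBm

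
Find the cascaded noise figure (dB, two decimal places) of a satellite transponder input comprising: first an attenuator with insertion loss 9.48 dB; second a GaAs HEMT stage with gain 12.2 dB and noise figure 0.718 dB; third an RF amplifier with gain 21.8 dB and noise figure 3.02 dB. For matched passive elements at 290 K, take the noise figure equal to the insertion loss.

Convert to linear (a loss of L dB is a gain of −L dB): F_i = 10^(NF_i/10), G_i = 10^(G_i,dB/10)
  Stage 1: F_1 = 10^(9.48/10) = 8.872, G_1 = 10^(−9.48/10) = 0.1127
  Stage 2: F_2 = 10^(0.718/10) = 1.180, G_2 = 10^(12.2/10) = 16.60
  Stage 3: F_3 = 10^(3.02/10) = 2.004, G_3 = 10^(21.8/10) = 151.4
Friis cascade:
  F = 8.872 + (1.180 − 1)/0.1127 + (2.004 − 1)/1.871 = 11.00
NF = 10 log₁₀(11.00) = 10.42 dB

10.42 dB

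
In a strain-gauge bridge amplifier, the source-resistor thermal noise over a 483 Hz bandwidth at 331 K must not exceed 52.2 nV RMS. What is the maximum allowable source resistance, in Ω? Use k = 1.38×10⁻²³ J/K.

309 Ω

Johnson–Nyquist: V_n = √(4kTRB) ⇒ R = V_n² / (4kTB)
4kTB = 4 × 1.38×10⁻²³ × 331 × 4.83×10² = 8.82×10⁻¹⁸
R = (5.22×10⁻⁸)² / 8.82×10⁻¹⁸ = 3.09×10² Ω = 309 Ω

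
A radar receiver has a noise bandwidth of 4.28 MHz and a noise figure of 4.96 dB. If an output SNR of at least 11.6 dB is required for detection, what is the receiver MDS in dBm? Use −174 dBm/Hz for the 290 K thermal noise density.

Sensitivity = −174 + 10 log₁₀(B) + NF + SNR_min
= −174 + 66.31 + 4.96 + 11.6
= −91.13 dBm → −91.1 dBm

−91.1 dBm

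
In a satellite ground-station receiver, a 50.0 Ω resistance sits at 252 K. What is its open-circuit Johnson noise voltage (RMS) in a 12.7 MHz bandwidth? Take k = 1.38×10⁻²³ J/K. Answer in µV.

2.97 µV

V_n = √(4kTRB)
4kTRB = 4 × 1.38×10⁻²³ × 252 × 5.00×10¹ × 1.27×10⁷ = 8.83×10⁻¹² V²
V_n = √(8.83×10⁻¹²) = 2.97×10⁻⁶ V = 2.97 µV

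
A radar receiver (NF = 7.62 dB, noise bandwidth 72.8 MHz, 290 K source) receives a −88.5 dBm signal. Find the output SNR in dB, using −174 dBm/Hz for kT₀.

Noise floor: N = −174 + 10 log₁₀(B) + NF
10 log₁₀(7.28×10⁷) = 78.62 dB
N = −174 + 78.62 + 7.62 = −87.76 dBm
SNR = P_sig − N = −88.5 − (−87.76) = −0.74 dB → −0.7 dB

−0.7 dB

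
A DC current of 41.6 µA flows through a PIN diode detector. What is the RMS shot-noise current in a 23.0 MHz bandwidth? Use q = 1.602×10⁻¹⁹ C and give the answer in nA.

I_n = √(2qI·B)
2qI·B = 2 × 1.602×10⁻¹⁹ × 4.16×10⁻⁵ × 2.30×10⁷ = 3.07×10⁻¹⁶ A²
I_n = √(3.07×10⁻¹⁶) = 1.75×10⁻⁸ A = 17.5 nA

17.5 nA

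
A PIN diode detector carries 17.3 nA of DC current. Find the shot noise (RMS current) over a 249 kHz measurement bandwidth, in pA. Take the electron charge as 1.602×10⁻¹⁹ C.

I_n = √(2qI·B)
2qI·B = 2 × 1.602×10⁻¹⁹ × 1.73×10⁻⁸ × 2.49×10⁵ = 1.38×10⁻²¹ A²
I_n = √(1.38×10⁻²¹) = 3.72×10⁻¹¹ A = 37.2 pA

37.2 pA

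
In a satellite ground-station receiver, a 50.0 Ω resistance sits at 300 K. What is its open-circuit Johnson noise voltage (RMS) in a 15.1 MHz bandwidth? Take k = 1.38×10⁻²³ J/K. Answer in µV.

3.54 µV

V_n = √(4kTRB)
4kTRB = 4 × 1.38×10⁻²³ × 300 × 5.00×10¹ × 1.51×10⁷ = 1.25×10⁻¹¹ V²
V_n = √(1.25×10⁻¹¹) = 3.54×10⁻⁶ V = 3.54 µV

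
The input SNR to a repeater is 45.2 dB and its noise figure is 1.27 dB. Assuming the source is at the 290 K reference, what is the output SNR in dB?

By definition F = SNR_in/SNR_out, so in dB: SNR_out = SNR_in − NF
SNR_out = 45.2 − 1.27 = 43.93 dB

43.93 dB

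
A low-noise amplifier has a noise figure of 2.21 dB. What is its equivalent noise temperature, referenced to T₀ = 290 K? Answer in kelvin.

192 K

F = 10^(2.21/10) = 1.66341
T_e = (F − 1)·T₀ = (1.66341 − 1) × 290 = 192 K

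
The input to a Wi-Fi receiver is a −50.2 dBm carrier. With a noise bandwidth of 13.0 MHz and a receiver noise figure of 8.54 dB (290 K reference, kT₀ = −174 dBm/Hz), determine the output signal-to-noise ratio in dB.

44.1 dB

Noise floor: N = −174 + 10 log₁₀(B) + NF
10 log₁₀(1.30×10⁷) = 71.14 dB
N = −174 + 71.14 + 8.54 = −94.32 dBm
SNR = P_sig − N = −50.2 − (−94.32) = 44.12 dB → 44.1 dB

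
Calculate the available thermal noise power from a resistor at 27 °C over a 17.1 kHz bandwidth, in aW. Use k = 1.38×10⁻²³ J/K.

T = 27 °C + 273.15 = 300.15 K
P_n = kTB = 1.38×10⁻²³ × 300.15 × 1.71×10⁴ = 7.08×10⁻¹⁷ W = 70.8 aW

70.8 aW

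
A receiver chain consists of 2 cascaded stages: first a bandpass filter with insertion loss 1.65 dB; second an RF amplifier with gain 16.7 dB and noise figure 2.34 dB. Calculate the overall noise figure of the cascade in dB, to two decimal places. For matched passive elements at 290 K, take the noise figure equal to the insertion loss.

Convert to linear (a loss of L dB is a gain of −L dB): F_i = 10^(NF_i/10), G_i = 10^(G_i,dB/10)
  Stage 1: F_1 = 10^(1.65/10) = 1.462, G_1 = 10^(−1.65/10) = 0.6839
  Stage 2: F_2 = 10^(2.34/10) = 1.714, G_2 = 10^(16.7/10) = 46.77
Friis cascade:
  F = 1.462 + (1.714 − 1)/0.6839 = 2.506
NF = 10 log₁₀(2.506) = 3.99 dB

3.99 dB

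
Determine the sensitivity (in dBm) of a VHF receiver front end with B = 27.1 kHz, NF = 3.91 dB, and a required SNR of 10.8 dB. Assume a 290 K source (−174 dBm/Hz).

Sensitivity = −174 + 10 log₁₀(B) + NF + SNR_min
= −174 + 44.33 + 3.91 + 10.8
= −114.96 dBm → −115.0 dBm

−115.0 dBm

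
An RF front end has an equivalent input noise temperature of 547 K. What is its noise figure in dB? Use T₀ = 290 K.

F = 1 + T_e/T₀ = 1 + 547/290 = 2.88621
NF = 10 log₁₀(2.88621) = 4.60 dB

4.60 dB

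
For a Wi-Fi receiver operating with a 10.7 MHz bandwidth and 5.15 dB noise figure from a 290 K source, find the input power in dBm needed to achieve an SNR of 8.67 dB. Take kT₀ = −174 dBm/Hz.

−89.9 dBm

Sensitivity = −174 + 10 log₁₀(B) + NF + SNR_min
= −174 + 70.29 + 5.15 + 8.67
= −89.89 dBm → −89.9 dBm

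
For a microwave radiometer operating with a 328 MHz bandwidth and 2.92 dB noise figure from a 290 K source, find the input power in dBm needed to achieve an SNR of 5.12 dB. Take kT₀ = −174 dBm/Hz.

−80.8 dBm

Sensitivity = −174 + 10 log₁₀(B) + NF + SNR_min
= −174 + 85.16 + 2.92 + 5.12
= −80.80 dBm → −80.8 dBm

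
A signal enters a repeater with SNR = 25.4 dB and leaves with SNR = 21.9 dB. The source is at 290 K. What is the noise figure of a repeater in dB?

3.5 dB

NF (dB) = SNR_in(dB) − SNR_out(dB) when the source is at T₀
NF = 25.4 − 21.9 = 3.5 dB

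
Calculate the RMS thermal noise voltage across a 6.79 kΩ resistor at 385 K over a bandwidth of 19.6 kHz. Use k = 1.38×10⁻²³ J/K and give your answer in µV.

V_n = √(4kTRB)
4kTRB = 4 × 1.38×10⁻²³ × 385 × 6.79×10³ × 1.96×10⁴ = 2.83×10⁻¹² V²
V_n = √(2.83×10⁻¹²) = 1.68×10⁻⁶ V = 1.68 µV

1.68 µV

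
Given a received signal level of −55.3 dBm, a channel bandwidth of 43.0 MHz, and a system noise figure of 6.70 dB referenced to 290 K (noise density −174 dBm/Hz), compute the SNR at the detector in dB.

35.7 dB

Noise floor: N = −174 + 10 log₁₀(B) + NF
10 log₁₀(4.30×10⁷) = 76.33 dB
N = −174 + 76.33 + 6.70 = −90.97 dBm
SNR = P_sig − N = −55.3 − (−90.97) = 35.67 dB → 35.7 dB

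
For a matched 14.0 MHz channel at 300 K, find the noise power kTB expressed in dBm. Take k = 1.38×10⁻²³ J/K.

P_n = kTB = 1.38×10⁻²³ × 300 × 1.40×10⁷ = 5.80×10⁻¹⁴ W
In dBm: 10 log₁₀(5.80×10⁻¹⁴ / 10⁻³) = −102.4 dBm

−102.4 dBm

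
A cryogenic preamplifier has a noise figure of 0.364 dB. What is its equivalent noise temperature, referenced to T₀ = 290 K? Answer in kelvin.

F = 10^(0.364/10) = 1.08743
T_e = (F − 1)·T₀ = (1.08743 − 1) × 290 = 25.4 K

25.4 K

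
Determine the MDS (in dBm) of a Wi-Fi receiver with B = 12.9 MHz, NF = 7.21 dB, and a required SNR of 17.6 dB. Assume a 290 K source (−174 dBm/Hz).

−78.1 dBm

Sensitivity = −174 + 10 log₁₀(B) + NF + SNR_min
= −174 + 71.11 + 7.21 + 17.6
= −78.08 dBm → −78.1 dBm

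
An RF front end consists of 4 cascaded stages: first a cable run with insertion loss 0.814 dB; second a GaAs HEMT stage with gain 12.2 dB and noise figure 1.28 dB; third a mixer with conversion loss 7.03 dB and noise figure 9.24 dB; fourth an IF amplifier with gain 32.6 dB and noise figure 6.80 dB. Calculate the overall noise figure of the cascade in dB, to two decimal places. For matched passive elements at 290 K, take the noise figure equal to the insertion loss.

5.50 dB

Convert to linear (a loss of L dB is a gain of −L dB): F_i = 10^(NF_i/10), G_i = 10^(G_i,dB/10)
  Stage 1: F_1 = 10^(0.814/10) = 1.206, G_1 = 10^(−0.814/10) = 0.8291
  Stage 2: F_2 = 10^(1.28/10) = 1.343, G_2 = 10^(12.2/10) = 16.60
  Stage 3: F_3 = 10^(9.24/10) = 8.395, G_3 = 10^(−7.03/10) = 0.1982
  Stage 4: F_4 = 10^(6.80/10) = 4.786, G_4 = 10^(32.6/10) = 1820
Friis cascade:
  F = 1.206 + (1.343 − 1)/0.8291 + (8.395 − 1)/13.76 + (4.786 − 1)/2.726 = 3.546
NF = 10 log₁₀(3.546) = 5.50 dB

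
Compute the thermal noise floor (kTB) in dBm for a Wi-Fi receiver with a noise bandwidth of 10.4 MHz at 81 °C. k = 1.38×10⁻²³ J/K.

T = 81 °C + 273.15 = 354.15 K
P_n = kTB = 1.38×10⁻²³ × 354.15 × 1.04×10⁷ = 5.08×10⁻¹⁴ W
In dBm: 10 log₁₀(5.08×10⁻¹⁴ / 10⁻³) = −102.9 dBm

−102.9 dBm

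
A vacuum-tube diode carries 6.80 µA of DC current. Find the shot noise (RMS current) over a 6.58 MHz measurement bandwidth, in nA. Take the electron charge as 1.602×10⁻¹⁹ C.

3.79 nA

I_n = √(2qI·B)
2qI·B = 2 × 1.602×10⁻¹⁹ × 6.80×10⁻⁶ × 6.58×10⁶ = 1.43×10⁻¹⁷ A²
I_n = √(1.43×10⁻¹⁷) = 3.79×10⁻⁹ A = 3.79 nA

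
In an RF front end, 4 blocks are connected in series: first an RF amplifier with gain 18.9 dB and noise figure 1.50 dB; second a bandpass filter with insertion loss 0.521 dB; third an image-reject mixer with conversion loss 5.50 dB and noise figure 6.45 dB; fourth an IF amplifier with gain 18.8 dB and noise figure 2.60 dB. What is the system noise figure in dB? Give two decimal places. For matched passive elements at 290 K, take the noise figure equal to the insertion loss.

1.78 dB

Convert to linear (a loss of L dB is a gain of −L dB): F_i = 10^(NF_i/10), G_i = 10^(G_i,dB/10)
  Stage 1: F_1 = 10^(1.50/10) = 1.413, G_1 = 10^(18.9/10) = 77.62
  Stage 2: F_2 = 10^(0.521/10) = 1.127, G_2 = 10^(−0.521/10) = 0.8870
  Stage 3: F_3 = 10^(6.45/10) = 4.416, G_3 = 10^(−5.50/10) = 0.2818
  Stage 4: F_4 = 10^(2.60/10) = 1.820, G_4 = 10^(18.8/10) = 75.86
Friis cascade:
  F = 1.413 + (1.127 − 1)/77.62 + (4.416 − 1)/68.85 + (1.820 − 1)/19.40 = 1.506
NF = 10 log₁₀(1.506) = 1.78 dB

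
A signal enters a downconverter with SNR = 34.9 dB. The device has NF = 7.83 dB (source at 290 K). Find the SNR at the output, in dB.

By definition F = SNR_in/SNR_out, so in dB: SNR_out = SNR_in − NF
SNR_out = 34.9 − 7.83 = 27.07 dB

27.07 dB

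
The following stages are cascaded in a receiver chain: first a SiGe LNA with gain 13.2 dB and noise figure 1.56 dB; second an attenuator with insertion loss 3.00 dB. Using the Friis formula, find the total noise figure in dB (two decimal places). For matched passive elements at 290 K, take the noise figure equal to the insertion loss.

1.70 dB

Convert to linear (a loss of L dB is a gain of −L dB): F_i = 10^(NF_i/10), G_i = 10^(G_i,dB/10)
  Stage 1: F_1 = 10^(1.56/10) = 1.432, G_1 = 10^(13.2/10) = 20.89
  Stage 2: F_2 = 10^(3.00/10) = 1.995, G_2 = 10^(−3.00/10) = 0.5012
Friis cascade:
  F = 1.432 + (1.995 − 1)/20.89 = 1.480
NF = 10 log₁₀(1.480) = 1.70 dB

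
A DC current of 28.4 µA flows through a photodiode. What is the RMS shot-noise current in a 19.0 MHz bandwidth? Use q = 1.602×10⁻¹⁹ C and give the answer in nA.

13.1 nA

I_n = √(2qI·B)
2qI·B = 2 × 1.602×10⁻¹⁹ × 2.84×10⁻⁵ × 1.90×10⁷ = 1.73×10⁻¹⁶ A²
I_n = √(1.73×10⁻¹⁶) = 1.31×10⁻⁸ A = 13.1 nA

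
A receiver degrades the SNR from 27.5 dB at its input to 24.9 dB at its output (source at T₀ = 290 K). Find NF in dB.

2.6 dB

NF (dB) = SNR_in(dB) − SNR_out(dB) when the source is at T₀
NF = 27.5 − 24.9 = 2.6 dB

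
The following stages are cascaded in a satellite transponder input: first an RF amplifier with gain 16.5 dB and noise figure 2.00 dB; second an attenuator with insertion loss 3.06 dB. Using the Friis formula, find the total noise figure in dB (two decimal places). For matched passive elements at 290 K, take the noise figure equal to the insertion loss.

Convert to linear (a loss of L dB is a gain of −L dB): F_i = 10^(NF_i/10), G_i = 10^(G_i,dB/10)
  Stage 1: F_1 = 10^(2.00/10) = 1.585, G_1 = 10^(16.5/10) = 44.67
  Stage 2: F_2 = 10^(3.06/10) = 2.023, G_2 = 10^(−3.06/10) = 0.4943
Friis cascade:
  F = 1.585 + (2.023 − 1)/44.67 = 1.608
NF = 10 log₁₀(1.608) = 2.06 dB

2.06 dB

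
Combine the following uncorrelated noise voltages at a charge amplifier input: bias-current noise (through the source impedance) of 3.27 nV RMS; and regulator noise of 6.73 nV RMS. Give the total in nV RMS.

7.48 nV

Uncorrelated sources add in power (mean-square): V_tot = √(ΣV_i²)
V_tot = √[(3.27×10⁻⁹)² + (6.73×10⁻⁹)²] = 7.48×10⁻⁹ V = 7.48 nV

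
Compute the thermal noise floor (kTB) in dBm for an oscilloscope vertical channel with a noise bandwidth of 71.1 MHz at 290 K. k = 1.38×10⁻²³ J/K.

P_n = kTB = 1.38×10⁻²³ × 290 × 7.11×10⁷ = 2.85×10⁻¹³ W
In dBm: 10 log₁₀(2.85×10⁻¹³ / 10⁻³) = −95.5 dBm

−95.5 dBm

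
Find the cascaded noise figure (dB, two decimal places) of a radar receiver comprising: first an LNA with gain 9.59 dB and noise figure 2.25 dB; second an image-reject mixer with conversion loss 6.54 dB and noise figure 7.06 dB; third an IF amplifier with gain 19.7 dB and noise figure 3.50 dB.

Convert to linear (a loss of L dB is a gain of −L dB): F_i = 10^(NF_i/10), G_i = 10^(G_i,dB/10)
  Stage 1: F_1 = 10^(2.25/10) = 1.679, G_1 = 10^(9.59/10) = 9.099
  Stage 2: F_2 = 10^(7.06/10) = 5.082, G_2 = 10^(−6.54/10) = 0.2218
  Stage 3: F_3 = 10^(3.50/10) = 2.239, G_3 = 10^(19.7/10) = 93.33
Friis cascade:
  F = 1.679 + (5.082 − 1)/9.099 + (2.239 − 1)/2.018 = 2.741
NF = 10 log₁₀(2.741) = 4.38 dB

4.38 dB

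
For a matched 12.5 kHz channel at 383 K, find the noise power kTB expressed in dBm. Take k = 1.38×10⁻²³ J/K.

−131.8 dBm

P_n = kTB = 1.38×10⁻²³ × 383 × 1.25×10⁴ = 6.61×10⁻¹⁷ W
In dBm: 10 log₁₀(6.61×10⁻¹⁷ / 10⁻³) = −131.8 dBm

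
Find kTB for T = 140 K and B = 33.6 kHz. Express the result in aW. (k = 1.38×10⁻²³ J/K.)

P_n = kTB = 1.38×10⁻²³ × 140 × 3.36×10⁴ = 6.49×10⁻¹⁷ W = 64.9 aW

64.9 aW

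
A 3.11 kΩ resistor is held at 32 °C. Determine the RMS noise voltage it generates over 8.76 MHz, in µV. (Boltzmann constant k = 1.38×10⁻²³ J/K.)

21.4 µV

T = 32 °C + 273.15 = 305.15 K
V_n = √(4kTRB)
4kTRB = 4 × 1.38×10⁻²³ × 305.15 × 3.11×10³ × 8.76×10⁶ = 4.59×10⁻¹⁰ V²
V_n = √(4.59×10⁻¹⁰) = 2.14×10⁻⁵ V = 21.4 µV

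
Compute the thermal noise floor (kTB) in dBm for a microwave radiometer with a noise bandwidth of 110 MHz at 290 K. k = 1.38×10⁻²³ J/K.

−93.6 dBm

P_n = kTB = 1.38×10⁻²³ × 290 × 1.10×10⁸ = 4.40×10⁻¹³ W
In dBm: 10 log₁₀(4.40×10⁻¹³ / 10⁻³) = −93.6 dBm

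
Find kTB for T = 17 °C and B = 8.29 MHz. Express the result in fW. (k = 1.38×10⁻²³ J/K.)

33.2 fW

T = 17 °C + 273.15 = 290.15 K
P_n = kTB = 1.38×10⁻²³ × 290.15 × 8.29×10⁶ = 3.32×10⁻¹⁴ W = 33.2 fW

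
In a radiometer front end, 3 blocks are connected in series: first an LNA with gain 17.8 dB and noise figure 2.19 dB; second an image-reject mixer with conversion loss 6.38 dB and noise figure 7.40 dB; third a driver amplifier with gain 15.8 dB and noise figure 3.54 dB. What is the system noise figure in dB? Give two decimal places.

Convert to linear (a loss of L dB is a gain of −L dB): F_i = 10^(NF_i/10), G_i = 10^(G_i,dB/10)
  Stage 1: F_1 = 10^(2.19/10) = 1.656, G_1 = 10^(17.8/10) = 60.26
  Stage 2: F_2 = 10^(7.40/10) = 5.495, G_2 = 10^(−6.38/10) = 0.2301
  Stage 3: F_3 = 10^(3.54/10) = 2.259, G_3 = 10^(15.8/10) = 38.02
Friis cascade:
  F = 1.656 + (5.495 − 1)/60.26 + (2.259 − 1)/13.87 = 1.821
NF = 10 log₁₀(1.821) = 2.60 dB

2.60 dB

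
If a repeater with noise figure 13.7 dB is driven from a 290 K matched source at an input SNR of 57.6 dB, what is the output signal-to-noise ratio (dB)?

43.9 dB

By definition F = SNR_in/SNR_out, so in dB: SNR_out = SNR_in − NF
SNR_out = 57.6 − 13.7 = 43.9 dB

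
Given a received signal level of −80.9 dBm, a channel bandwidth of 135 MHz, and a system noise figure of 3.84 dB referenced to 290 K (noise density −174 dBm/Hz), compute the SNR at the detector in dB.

8.0 dB

Noise floor: N = −174 + 10 log₁₀(B) + NF
10 log₁₀(1.35×10⁸) = 81.3 dB
N = −174 + 81.3 + 3.84 = −88.86 dBm
SNR = P_sig − N = −80.9 − (−88.86) = 7.96 dB → 8.0 dB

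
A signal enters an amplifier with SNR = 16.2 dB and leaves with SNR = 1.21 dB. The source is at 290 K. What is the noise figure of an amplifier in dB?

NF (dB) = SNR_in(dB) − SNR_out(dB) when the source is at T₀
NF = 16.2 − 1.21 = 14.99 dB

14.99 dB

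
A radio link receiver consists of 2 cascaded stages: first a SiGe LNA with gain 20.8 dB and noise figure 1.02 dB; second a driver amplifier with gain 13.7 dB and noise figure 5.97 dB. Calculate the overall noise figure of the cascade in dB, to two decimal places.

1.10 dB

Convert to linear (a loss of L dB is a gain of −L dB): F_i = 10^(NF_i/10), G_i = 10^(G_i,dB/10)
  Stage 1: F_1 = 10^(1.02/10) = 1.265, G_1 = 10^(20.8/10) = 120.2
  Stage 2: F_2 = 10^(5.97/10) = 3.954, G_2 = 10^(13.7/10) = 23.44
Friis cascade:
  F = 1.265 + (3.954 − 1)/120.2 = 1.289
NF = 10 log₁₀(1.289) = 1.10 dB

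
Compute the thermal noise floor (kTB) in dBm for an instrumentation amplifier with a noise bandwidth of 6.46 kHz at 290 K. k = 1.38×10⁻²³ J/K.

P_n = kTB = 1.38×10⁻²³ × 290 × 6.46×10³ = 2.59×10⁻¹⁷ W
In dBm: 10 log₁₀(2.59×10⁻¹⁷ / 10⁻³) = −135.9 dBm

−135.9 dBm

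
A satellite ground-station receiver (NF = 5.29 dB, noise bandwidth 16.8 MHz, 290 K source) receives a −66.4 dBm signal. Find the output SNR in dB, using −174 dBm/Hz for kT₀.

Noise floor: N = −174 + 10 log₁₀(B) + NF
10 log₁₀(1.68×10⁷) = 72.25 dB
N = −174 + 72.25 + 5.29 = −96.46 dBm
SNR = P_sig − N = −66.4 − (−96.46) = 30.06 dB → 30.1 dB

30.1 dB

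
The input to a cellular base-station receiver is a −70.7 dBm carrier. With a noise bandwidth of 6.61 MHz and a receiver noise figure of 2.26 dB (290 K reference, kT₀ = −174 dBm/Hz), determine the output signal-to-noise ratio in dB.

32.8 dB

Noise floor: N = −174 + 10 log₁₀(B) + NF
10 log₁₀(6.61×10⁶) = 68.2 dB
N = −174 + 68.2 + 2.26 = −103.54 dBm
SNR = P_sig − N = −70.7 − (−103.54) = 32.84 dB → 32.8 dB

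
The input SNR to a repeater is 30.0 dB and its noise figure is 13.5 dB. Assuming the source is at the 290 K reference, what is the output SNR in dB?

16.5 dB

By definition F = SNR_in/SNR_out, so in dB: SNR_out = SNR_in − NF
SNR_out = 30.0 − 13.5 = 16.5 dB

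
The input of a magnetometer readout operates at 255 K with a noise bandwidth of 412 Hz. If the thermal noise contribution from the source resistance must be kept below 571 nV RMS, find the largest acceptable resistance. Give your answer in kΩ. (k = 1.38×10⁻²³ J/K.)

56.2 kΩ

Johnson–Nyquist: V_n = √(4kTRB) ⇒ R = V_n² / (4kTB)
4kTB = 4 × 1.38×10⁻²³ × 255 × 4.12×10² = 5.80×10⁻¹⁸
R = (5.71×10⁻⁷)² / 5.80×10⁻¹⁸ = 5.62×10⁴ Ω = 56.2 kΩ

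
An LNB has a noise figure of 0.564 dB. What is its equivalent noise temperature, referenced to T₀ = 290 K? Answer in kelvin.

40.2 K

F = 10^(0.564/10) = 1.13868
T_e = (F − 1)·T₀ = (1.13868 − 1) × 290 = 40.2 K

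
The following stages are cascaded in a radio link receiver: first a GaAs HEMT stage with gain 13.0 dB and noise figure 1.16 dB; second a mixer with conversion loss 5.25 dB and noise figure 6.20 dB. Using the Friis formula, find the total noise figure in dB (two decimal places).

Convert to linear (a loss of L dB is a gain of −L dB): F_i = 10^(NF_i/10), G_i = 10^(G_i,dB/10)
  Stage 1: F_1 = 10^(1.16/10) = 1.306, G_1 = 10^(13.0/10) = 19.95
  Stage 2: F_2 = 10^(6.20/10) = 4.169, G_2 = 10^(−5.25/10) = 0.2985
Friis cascade:
  F = 1.306 + (4.169 − 1)/19.95 = 1.465
NF = 10 log₁₀(1.465) = 1.66 dB

1.66 dB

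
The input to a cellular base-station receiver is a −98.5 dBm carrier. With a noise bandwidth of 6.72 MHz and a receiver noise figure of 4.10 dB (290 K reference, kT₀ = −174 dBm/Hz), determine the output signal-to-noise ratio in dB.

3.1 dB

Noise floor: N = −174 + 10 log₁₀(B) + NF
10 log₁₀(6.72×10⁶) = 68.27 dB
N = −174 + 68.27 + 4.10 = −101.63 dBm
SNR = P_sig − N = −98.5 − (−101.63) = 3.13 dB → 3.1 dB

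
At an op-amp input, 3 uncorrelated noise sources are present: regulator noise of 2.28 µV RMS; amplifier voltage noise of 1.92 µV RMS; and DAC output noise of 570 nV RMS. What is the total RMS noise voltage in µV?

3.03 µV

Uncorrelated sources add in power (mean-square): V_tot = √(ΣV_i²)
V_tot = √[(2.28×10⁻⁶)² + (1.92×10⁻⁶)² + (5.70×10⁻⁷)²] = 3.03×10⁻⁶ V = 3.03 µV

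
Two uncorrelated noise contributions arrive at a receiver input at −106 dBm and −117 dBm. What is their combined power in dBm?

−105.7 dBm

Convert to linear, add, convert back:
P₁ = 2.51×10⁻¹⁴ W, P₂ = 2.00×10⁻¹⁵ W
P_tot = 2.71×10⁻¹⁴ W → 10 log₁₀(P_tot / 10⁻³) = −105.7 dBm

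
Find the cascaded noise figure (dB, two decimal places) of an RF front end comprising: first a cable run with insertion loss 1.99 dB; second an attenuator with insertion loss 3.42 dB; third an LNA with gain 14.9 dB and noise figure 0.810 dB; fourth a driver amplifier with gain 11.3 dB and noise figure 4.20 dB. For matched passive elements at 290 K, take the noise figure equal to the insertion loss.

6.41 dB

Convert to linear (a loss of L dB is a gain of −L dB): F_i = 10^(NF_i/10), G_i = 10^(G_i,dB/10)
  Stage 1: F_1 = 10^(1.99/10) = 1.581, G_1 = 10^(−1.99/10) = 0.6324
  Stage 2: F_2 = 10^(3.42/10) = 2.198, G_2 = 10^(−3.42/10) = 0.4550
  Stage 3: F_3 = 10^(0.810/10) = 1.205, G_3 = 10^(14.9/10) = 30.90
  Stage 4: F_4 = 10^(4.20/10) = 2.630, G_4 = 10^(11.3/10) = 13.49
Friis cascade:
  F = 1.581 + (2.198 − 1)/0.6324 + (1.205 − 1)/0.2877 + (2.630 − 1)/8.892 = 4.371
NF = 10 log₁₀(4.371) = 6.41 dB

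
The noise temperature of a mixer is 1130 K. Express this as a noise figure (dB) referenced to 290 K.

6.90 dB

F = 1 + T_e/T₀ = 1 + 1130/290 = 4.89655
NF = 10 log₁₀(4.89655) = 6.90 dB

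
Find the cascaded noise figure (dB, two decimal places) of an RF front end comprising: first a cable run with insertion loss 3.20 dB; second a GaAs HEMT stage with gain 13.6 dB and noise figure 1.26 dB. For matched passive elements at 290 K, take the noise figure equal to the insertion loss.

Convert to linear (a loss of L dB is a gain of −L dB): F_i = 10^(NF_i/10), G_i = 10^(G_i,dB/10)
  Stage 1: F_1 = 10^(3.20/10) = 2.089, G_1 = 10^(−3.20/10) = 0.4786
  Stage 2: F_2 = 10^(1.26/10) = 1.337, G_2 = 10^(13.6/10) = 22.91
Friis cascade:
  F = 2.089 + (1.337 − 1)/0.4786 = 2.793
NF = 10 log₁₀(2.793) = 4.46 dB

4.46 dB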